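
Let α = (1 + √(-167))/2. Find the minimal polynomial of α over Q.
m_α(x) = x^2 - x + 42

From 2α - 1 = √(-167), squaring gives (2α - 1)^2 = -167, i.e. 4α^2 - 4α + 1 = -167, so α^2 - α + (1 + 167)/4 = 0. Since -167 ≡ 1 (mod 4), (1 + 167)/4 = 42 ∈ Z. The polynomial x^2 - x + 42 has discriminant 1 - 4·(42) = -167, which is not a perfect square in Q (d = -167 is squarefree and ≠ 1), so x^2 - x + 42 is irreducible over Q. It is the minimal polynomial of α.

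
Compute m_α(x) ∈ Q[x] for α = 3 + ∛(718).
m_α(x) = x^3 - 9x^2 + 27x - 745

Set β = α - 3 = ∛(718), so β^3 = 718. Then (α - 3)^3 - 718 = 0, i.e. α is a root of g(x) = (x - 3)^3 - 718 = x^3 - 9x^2 + 27x - 745. Since g(x) = h(x - 3) where h(x) = x^3 - 718, and h is irreducible over Q (because 718 is not a perfect cube, so h has no rational root, and a monic cubic with no rational root is irreducible), g is also irreducible (irreducibility is preserved under the substitution x → x - 3). Hence m_α(x) = x^3 - 9x^2 + 27x - 745.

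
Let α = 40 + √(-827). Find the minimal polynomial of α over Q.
m_α(x) = x^2 - 80x + 2427

From α - 40 = √(-827), squaring gives (α - 40)^2 = -827, i.e. α^2 - 80α + 1600 = -827, so α^2 - 80α + 2427 = 0. The discriminant of x^2 - 80x + 2427 is (-80)^2 - 4·(2427) = 6400 - 9708 = -3308, and 4·(-827) is not a perfect square in Q since -827 is squarefree and ≠ 1. Hence x^2 - 80x + 2427 is irreducible over Q and is the minimal polynomial of α.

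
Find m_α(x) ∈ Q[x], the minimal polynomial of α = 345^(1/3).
m_α(x) = x^3 - 345

α satisfies α^3 = 345, so x^3 - 345 annihilates α. By the rational root test, a rational root p/q (in lowest terms) of x^3 - 345 would satisfy p^3 = 345 q^3, forcing q = 1 and p^3 = 345; but 345 is not a perfect cube, contradiction. A monic cubic over Q with no rational root is irreducible (any nontrivial factorization would include a linear factor). Hence x^3 - 345 is the minimal polynomial of α, and in particular [Q(α):Q] = 3.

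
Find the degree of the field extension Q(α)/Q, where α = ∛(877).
[Q(α):Q] = 3

The minimal polynomial of α is x^3 - 877, irreducible over Q since 877 is not a perfect cube (so x^3 - 877 has no rational root). Hence [Q(α):Q] = deg(m_α) = 3.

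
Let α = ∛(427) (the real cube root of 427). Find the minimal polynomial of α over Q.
m_α(x) = x^3 - 427

α satisfies α^3 = 427, so x^3 - 427 annihilates α. By the rational root test, a rational root p/q (in lowest terms) of x^3 - 427 would satisfy p^3 = 427 q^3, forcing q = 1 and p^3 = 427; but 427 is not a perfect cube, contradiction. A monic cubic over Q with no rational root is irreducible (any nontrivial factorization would include a linear factor). Hence x^3 - 427 is the minimal polynomial of α, and in particular [Q(α):Q] = 3.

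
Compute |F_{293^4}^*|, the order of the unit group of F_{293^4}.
|F_{293^4}^*| = 7370050800

F_{293^4} has 293^4 = 7370050801 elements; its multiplicative group consists of all nonzero elements, so |F_{293^4}^*| = 7370050801 - 1 = 7370050800. (It is cyclic since any finite subgroup of the multiplicative group of a field is cyclic.)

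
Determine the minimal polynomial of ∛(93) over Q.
m_α(x) = x^3 - 93

α satisfies α^3 = 93, so x^3 - 93 annihilates α. By the rational root test, a rational root p/q (in lowest terms) of x^3 - 93 would satisfy p^3 = 93 q^3, forcing q = 1 and p^3 = 93; but 93 is not a perfect cube, contradiction. A monic cubic over Q with no rational root is irreducible (any nontrivial factorization would include a linear factor). Hence x^3 - 93 is the minimal polynomial of α, and in particular [Q(α):Q] = 3.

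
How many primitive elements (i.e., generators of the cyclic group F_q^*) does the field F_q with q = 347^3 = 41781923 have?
There are φ(41781922) = 16421184 primitive elements

F_q^* is cyclic of order q - 1 = 41781922. A cyclic group of order m has exactly φ(m) generators. Here m = 41781922 = 2 · 7 · 13 · 173 · 1327, so the number of primitive elements is φ(41781922) = 16421184.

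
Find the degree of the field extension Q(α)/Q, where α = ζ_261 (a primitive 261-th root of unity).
[Q(α):Q] = 168

The minimal polynomial of ζ_261 over Q is the 261-th cyclotomic polynomial Φ_261(x), which is irreducible over Q and has degree φ(261) = 168. Hence [Q(α):Q] = φ(261) = 168.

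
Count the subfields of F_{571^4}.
F_{571^4} has 3 subfields

The subfields of F_{p^n} are exactly the fields F_{p^d} for d | n (each is the fixed field of the unique index-d subgroup of Gal(F_{p^n}/F_p) ≅ Z/nZ). The divisors of n = 4 are {1, 2, 4}, giving 3 subfields: F_{571^1}, F_{571^2}, F_{571^4}.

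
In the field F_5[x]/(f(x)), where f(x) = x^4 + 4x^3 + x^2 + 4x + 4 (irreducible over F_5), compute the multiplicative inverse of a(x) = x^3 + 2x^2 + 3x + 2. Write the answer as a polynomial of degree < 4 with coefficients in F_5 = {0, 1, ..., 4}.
a(x)^(-1) ≡ x^3 + 2x^2 + x + 2 (mod f(x))

Since f is irreducible over F_5, F_5[x]/(f) is a field and a(x) ≠ 0 has an inverse. Apply the extended Euclidean algorithm to f(x) and a(x) in F_5[x]: f(x) = (x + 2)·a(x) + (4x^2 + x);  a(x) = (4x + 2)·(4x^2 + x) + (x + 2);  (4x^2 + x) = (4x + 3)·(x + 2) + (4). The last nonzero remainder is the constant 4 = gcd(f, a) in F_5. Back-substituting through the division chain expresses 4 = s(x)·a(x) + t(x)·f(x) with s(x) ≡ 4x^3 + 3x^2 + 4x + 3 (mod f), so (4x^3 + 3x^2 + 4x + 3)·a(x) ≡ 4 (mod f). Multiplying by 4^(-1) ≡ 4 in F_5 gives a(x)^(-1) ≡ 4·(4x^3 + 3x^2 + 4x + 3) ≡ x^3 + 2x^2 + x + 2 (mod f). Check: (x^3 + 2x^2 + 3x + 2)·(x^3 + 2x^2 + x + 2) = x^6 + 4x^5 + 3x^4 + 2x^3 + x^2 + 3x + 4 ≡ 1 (mod x^4 + 4x^3 + x^2 + 4x + 4).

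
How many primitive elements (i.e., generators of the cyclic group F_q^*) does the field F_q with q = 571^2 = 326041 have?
There are φ(326040) = 69120 primitive elements

F_q^* is cyclic of order q - 1 = 326040. A cyclic group of order m has exactly φ(m) generators. Here m = 326040 = 2^3 · 3 · 5 · 11 · 13 · 19, so the number of primitive elements is φ(326040) = 69120.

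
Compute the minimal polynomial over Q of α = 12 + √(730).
m_α(x) = x^2 - 24x - 586

From α - 12 = √(730), squaring gives (α - 12)^2 = 730, i.e. α^2 - 24α + 144 = 730, so α^2 - 24α - 586 = 0. The discriminant of x^2 - 24x - 586 is (-24)^2 - 4·(-586) = 576 + 2344 = 2920, and 4·(730) is not a perfect square in Q since 730 is squarefree and ≠ 1. Hence x^2 - 24x - 586 is irreducible over Q and is the minimal polynomial of α.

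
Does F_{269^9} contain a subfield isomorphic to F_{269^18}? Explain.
No: F_{269^18} is not a subfield of F_{269^9}

F_{p^m} embeds in F_{p^n} iff m | n. Here 18 ∤ 9 (since 9 = 0·18 + 9 with remainder 9 ≠ 0), so F_{269^18} is not a subfield of F_{269^9}. Equivalently: if it were, the tower law would give 18 = [F_{269^18}:F_269] dividing [F_{269^9}:F_269] = 9, contradiction.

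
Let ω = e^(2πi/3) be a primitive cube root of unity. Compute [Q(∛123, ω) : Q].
[Q(∛123, ω) : Q] = 6

[Q(∛123):Q] = 3 (min poly x^3 - 123, irreducible since 123 is not a perfect cube). [Q(ω):Q] = 2 (min poly x^2 + x + 1). Since Q(∛123) ⊂ R and ω ∉ R, we have ω ∉ Q(∛123), so x^2 + x + 1 remains irreducible over Q(∛123) and [Q(∛123, ω) : Q(∛123)] = 2. By the tower law, [Q(∛123, ω) : Q] = 3 · 2 = 6. (In fact Q(∛123, ω) is the splitting field of x^3 - 123 over Q.)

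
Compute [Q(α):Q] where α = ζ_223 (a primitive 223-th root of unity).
[Q(α):Q] = 222

The minimal polynomial of ζ_223 over Q is the 223-th cyclotomic polynomial Φ_223(x), which is irreducible over Q and has degree φ(223) = 222. Hence [Q(α):Q] = φ(223) = 222.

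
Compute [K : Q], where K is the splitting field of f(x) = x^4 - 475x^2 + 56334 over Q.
[K : Q] = 4

Solving the quadratic in x^2: x^2 = (475 ± √(475^2 - 4·56334))/2 = (475 ± √289)/2 = (475 ± 17)/2, giving x^2 = 246 or x^2 = 229. So f(x) = (x^2 - 246)(x^2 - 229) and the roots of f are ±√246, ±√229. Hence the splitting field is K = Q(√246, √229). Since 246 and 229 are distinct squarefree integers > 1, their product 56334 is not a perfect square, so √229 ∉ Q(√246). By the tower law [K:Q] = [Q(√246,√229):Q(√246)] · [Q(√246):Q] = 2 · 2 = 4.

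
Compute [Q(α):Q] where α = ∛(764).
[Q(α):Q] = 3

The minimal polynomial of α is x^3 - 764, irreducible over Q since 764 is not a perfect cube (so x^3 - 764 has no rational root). Hence [Q(α):Q] = deg(m_α) = 3.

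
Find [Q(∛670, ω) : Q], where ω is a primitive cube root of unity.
[Q(∛670, ω) : Q] = 6

[Q(∛670):Q] = 3 (min poly x^3 - 670, irreducible since 670 is not a perfect cube). [Q(ω):Q] = 2 (min poly x^2 + x + 1). Since Q(∛670) ⊂ R and ω ∉ R, we have ω ∉ Q(∛670), so x^2 + x + 1 remains irreducible over Q(∛670) and [Q(∛670, ω) : Q(∛670)] = 2. By the tower law, [Q(∛670, ω) : Q] = 3 · 2 = 6. (In fact Q(∛670, ω) is the splitting field of x^3 - 670 over Q.)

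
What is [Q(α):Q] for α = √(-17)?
[Q(α):Q] = 2

[Q(α):Q] equals the degree of the minimal polynomial of α. Here α^2 = -17 and x^2 + 17 is irreducible (d = -17 is squarefree, ≠ 1, hence not a square), so deg(m_α) = 2. Thus [Q(α):Q] = 2.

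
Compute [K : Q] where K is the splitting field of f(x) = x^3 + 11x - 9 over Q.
[K : Q] = 6

By the rational root test, any rational root of the monic integer polynomial f(x) = x^3 + 11x - 9 must be an integer dividing the constant term -9, i.e. one of ±{1, 3, 9}. Evaluating: f(1) = 3, f(-1) = -21, f(3) = 51, f(-3) = -69, f(9) = 819, f(-9) = -837; none is 0, so f has no rational root and is therefore irreducible over Q (a cubic with no linear factor over a field is irreducible). For an irreducible cubic, the Galois group is A_3 or S_3 according as the discriminant disc(f) = -4a^3 - 27b^2 = -4·(11)^3 - 27·(-9)^2 = -7511 is or is not a square in Q. Here disc(f) = -7511 is not a perfect square in Q, so the Galois group of f over Q is not contained in A_3 and must be all of S_3. The splitting field has degree |S_3| = 6 over Q, so [K : Q] = 6.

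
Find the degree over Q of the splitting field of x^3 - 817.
[K : Q] = 6

The roots of x^3 - 817 are ∛817, ω∛817, ω^2∛817 where ω = e^(2πi/3) is a primitive cube root of unity, so K = Q(∛817, ω). Now [Q(∛817):Q] = 3 (since 817 is not a perfect cube, x^3 - 817 is irreducible) and [Q(ω):Q] = 2. Both 2 and 3 divide [K:Q], and [K:Q] ≤ 3·2 = 6, so [K:Q] = 6. (Equivalently: Q(∛817) ⊂ R but ω ∉ R, so [K : Q(∛817)] = 2.)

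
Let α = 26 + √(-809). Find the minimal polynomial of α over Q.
m_α(x) = x^2 - 52x + 1485

From α - 26 = √(-809), squaring gives (α - 26)^2 = -809, i.e. α^2 - 52α + 676 = -809, so α^2 - 52α + 1485 = 0. The discriminant of x^2 - 52x + 1485 is (-52)^2 - 4·(1485) = 2704 - 5940 = -3236, and 4·(-809) is not a perfect square in Q since -809 is squarefree and ≠ 1. Hence x^2 - 52x + 1485 is irreducible over Q and is the minimal polynomial of α.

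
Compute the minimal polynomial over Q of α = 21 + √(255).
m_α(x) = x^2 - 42x + 186

From α - 21 = √(255), squaring gives (α - 21)^2 = 255, i.e. α^2 - 42α + 441 = 255, so α^2 - 42α + 186 = 0. The discriminant of x^2 - 42x + 186 is (-42)^2 - 4·(186) = 1764 - 744 = 1020, and 4·(255) is not a perfect square in Q since 255 is squarefree and ≠ 1. Hence x^2 - 42x + 186 is irreducible over Q and is the minimal polynomial of α.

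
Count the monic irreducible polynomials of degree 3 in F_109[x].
There are 431640 monic irreducible polynomials of degree 3 over F_109

Each element of F_{109^3} that lies in no proper subfield is a root of exactly one monic irreducible of degree 3 over F_109, and each such polynomial has 3 distinct roots in F_{109^3}. By Möbius inversion the count is N_109(3) = (1/3) Σ_{d|3} μ(3/d) · 109^d = (1/3)(μ(3)·109^1 + μ(1)·109^3) = 1294920/3 = 431640.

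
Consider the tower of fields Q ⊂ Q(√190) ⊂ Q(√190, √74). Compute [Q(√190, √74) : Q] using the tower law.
[Q(√190, √74) : Q] = 4

[Q(√190):Q] = 2 (min poly x^2 - 190, irreducible since 190 is squarefree > 1). For the top step, suppose √74 ∈ Q(√190), say √74 = c + d√190 with c, d ∈ Q. Squaring: 74 = c^2 + 190d^2 + 2cd√190. Since √190 ∉ Q this forces 2cd = 0. If d = 0 then √74 = c ∈ Q, contradicting 74 squarefree > 1. If c = 0 then 74 = 190d^2, so 190·74 = (190d)^2 is a perfect square in Q — but 190·74 = 14060 is not a perfect square (since 190 and 74 are distinct squarefree integers). Contradiction. Hence √74 ∉ Q(√190), so x^2 - 74 stays irreducible over Q(√190) and [Q(√190, √74) : Q(√190)] = 2. By the tower law, [Q(√190, √74) : Q] = 2 · 2 = 4.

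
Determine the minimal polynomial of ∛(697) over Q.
m_α(x) = x^3 - 697

α satisfies α^3 = 697, so x^3 - 697 annihilates α. By the rational root test, a rational root p/q (in lowest terms) of x^3 - 697 would satisfy p^3 = 697 q^3, forcing q = 1 and p^3 = 697; but 697 is not a perfect cube, contradiction. A monic cubic over Q with no rational root is irreducible (any nontrivial factorization would include a linear factor). Hence x^3 - 697 is the minimal polynomial of α, and in particular [Q(α):Q] = 3.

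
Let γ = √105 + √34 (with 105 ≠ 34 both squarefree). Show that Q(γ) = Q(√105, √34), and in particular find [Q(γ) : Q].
[Q(γ) : Q] = 4 (equivalently, Q(γ) = Q(√105, √34))

Obviously Q(γ) ⊆ Q(√105, √34), and [Q(√105, √34):Q] = 4 (since 105, 34 are distinct squarefree integers > 1 with 3570 not a perfect square). To show equality we compute the minimal polynomial of γ. From γ = √105 + √34: γ^2 = 105 + 2√(3570) + 34 = 139 + 2√(3570), so γ^2 - 139 = 2√(3570); squaring, (γ^2 - 139)^2 = 4·3570, i.e. γ^4 - 278γ^2 + 19321 - 14280 = 0, i.e. γ^4 - 278γ^2 + 5041 = 0. So γ is a root of x^4 - 278x^2 + 5041. This polynomial is irreducible over Q: it has no rational root (each ±√105 ± √34 is irrational), and any factorization into two quadratics over Q would force √(3570) ∈ Q (pairing opposite roots) or √105, √34 ∈ Q (other pairings), all impossible. Hence [Q(γ):Q] = 4 = [Q(√105, √34):Q], so Q(γ) = Q(√105, √34).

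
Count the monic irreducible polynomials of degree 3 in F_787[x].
There are 162480872 monic irreducible polynomials of degree 3 over F_787

Each element of F_{787^3} that lies in no proper subfield is a root of exactly one monic irreducible of degree 3 over F_787, and each such polynomial has 3 distinct roots in F_{787^3}. By Möbius inversion the count is N_787(3) = (1/3) Σ_{d|3} μ(3/d) · 787^d = (1/3)(μ(3)·787^1 + μ(1)·787^3) = 487442616/3 = 162480872.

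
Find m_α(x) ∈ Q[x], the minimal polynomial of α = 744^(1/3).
m_α(x) = x^3 - 744

α satisfies α^3 = 744, so x^3 - 744 annihilates α. By the rational root test, a rational root p/q (in lowest terms) of x^3 - 744 would satisfy p^3 = 744 q^3, forcing q = 1 and p^3 = 744; but 744 is not a perfect cube, contradiction. A monic cubic over Q with no rational root is irreducible (any nontrivial factorization would include a linear factor). Hence x^3 - 744 is the minimal polynomial of α, and in particular [Q(α):Q] = 3.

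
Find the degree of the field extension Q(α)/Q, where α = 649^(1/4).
[Q(α):Q] = 4

α is a root of x^4 - 649. By Eisenstein's criterion at the prime p = 11 (which divides the constant term 649 but p^2 = 121 does not, since 649 is squarefree), x^4 - 649 is irreducible over Q. Hence [Q(α):Q] = 4.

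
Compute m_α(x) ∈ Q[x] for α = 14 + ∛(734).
m_α(x) = x^3 - 42x^2 + 588x - 3478

Set β = α - 14 = ∛(734), so β^3 = 734. Then (α - 14)^3 - 734 = 0, i.e. α is a root of g(x) = (x - 14)^3 - 734 = x^3 - 42x^2 + 588x - 3478. Since g(x) = h(x - 14) where h(x) = x^3 - 734, and h is irreducible over Q (because 734 is not a perfect cube, so h has no rational root, and a monic cubic with no rational root is irreducible), g is also irreducible (irreducibility is preserved under the substitution x → x - 14). Hence m_α(x) = x^3 - 42x^2 + 588x - 3478.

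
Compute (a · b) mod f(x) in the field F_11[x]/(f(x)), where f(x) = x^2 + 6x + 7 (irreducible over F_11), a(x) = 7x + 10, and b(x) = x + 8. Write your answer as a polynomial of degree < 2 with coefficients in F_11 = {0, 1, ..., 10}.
a · b ≡ 2x + 9 (mod f(x))

Multiply in F_11[x]: a(x)·b(x) = (7x + 10)·(x + 8) = 7x^2 + 3. This has degree ≥ 2, so divide by f(x) over F_11: 7x^2 + 3 = (7)·(x^2 + 6x + 7) + (2x + 9). Hence a·b ≡ 2x + 9 (mod f). (F_11[x]/(f) is a field with 11^2 = 121 elements since f is irreducible of degree 2.)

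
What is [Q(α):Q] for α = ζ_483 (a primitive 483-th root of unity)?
[Q(α):Q] = 264

The minimal polynomial of ζ_483 over Q is the 483-th cyclotomic polynomial Φ_483(x), which is irreducible over Q and has degree φ(483) = 264. Hence [Q(α):Q] = φ(483) = 264.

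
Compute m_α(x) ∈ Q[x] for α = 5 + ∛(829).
m_α(x) = x^3 - 15x^2 + 75x - 954

Set β = α - 5 = ∛(829), so β^3 = 829. Then (α - 5)^3 - 829 = 0, i.e. α is a root of g(x) = (x - 5)^3 - 829 = x^3 - 15x^2 + 75x - 954. Since g(x) = h(x - 5) where h(x) = x^3 - 829, and h is irreducible over Q (because 829 is not a perfect cube, so h has no rational root, and a monic cubic with no rational root is irreducible), g is also irreducible (irreducibility is preserved under the substitution x → x - 5). Hence m_α(x) = x^3 - 15x^2 + 75x - 954.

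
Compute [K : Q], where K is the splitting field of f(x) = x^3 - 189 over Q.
[K : Q] = 6

The roots of x^3 - 189 are ∛189, ω∛189, ω^2∛189 where ω = e^(2πi/3) is a primitive cube root of unity, so K = Q(∛189, ω). Now [Q(∛189):Q] = 3 (since 189 is not a perfect cube, x^3 - 189 is irreducible) and [Q(ω):Q] = 2. Both 2 and 3 divide [K:Q], and [K:Q] ≤ 3·2 = 6, so [K:Q] = 6. (Equivalently: Q(∛189) ⊂ R but ω ∉ R, so [K : Q(∛189)] = 2.)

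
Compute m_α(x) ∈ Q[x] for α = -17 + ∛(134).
m_α(x) = x^3 + 51x^2 + 867x + 4779

Set β = α + 17 = ∛(134), so β^3 = 134. Then (α + 17)^3 - 134 = 0, i.e. α is a root of g(x) = (x + 17)^3 - 134 = x^3 + 51x^2 + 867x + 4779. Since g(x) = h(x + 17) where h(x) = x^3 - 134, and h is irreducible over Q (because 134 is not a perfect cube, so h has no rational root, and a monic cubic with no rational root is irreducible), g is also irreducible (irreducibility is preserved under the substitution x → x + 17). Hence m_α(x) = x^3 + 51x^2 + 867x + 4779.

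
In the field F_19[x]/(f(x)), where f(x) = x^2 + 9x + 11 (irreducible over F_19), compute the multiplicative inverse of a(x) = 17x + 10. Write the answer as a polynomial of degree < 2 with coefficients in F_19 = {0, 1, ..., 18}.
a(x)^(-1) ≡ 2x + 9 (mod f(x))

Since f is irreducible over F_19, F_19[x]/(f) is a field and a(x) ≠ 0 has an inverse. Apply the extended Euclidean algorithm to f(x) and a(x) in F_19[x]: f(x) = (9x + 12)·a(x) + (5). The last nonzero remainder is the constant 5 = gcd(f, a) in F_19. Back-substituting through the division chain expresses 5 = s(x)·a(x) + t(x)·f(x) with s(x) ≡ 10x + 7 (mod f), so (10x + 7)·a(x) ≡ 5 (mod f). Multiplying by 5^(-1) ≡ 4 in F_19 gives a(x)^(-1) ≡ 4·(10x + 7) ≡ 2x + 9 (mod f). Check: (17x + 10)·(2x + 9) = 15x^2 + 2x + 14 ≡ 1 (mod x^2 + 9x + 11).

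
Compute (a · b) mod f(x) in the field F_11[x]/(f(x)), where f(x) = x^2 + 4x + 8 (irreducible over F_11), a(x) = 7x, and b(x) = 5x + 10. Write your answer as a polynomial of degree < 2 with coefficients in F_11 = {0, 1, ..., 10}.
a · b ≡ 7x + 6 (mod f(x))

Multiply in F_11[x]: a(x)·b(x) = (7x)·(5x + 10) = 2x^2 + 4x. This has degree ≥ 2, so divide by f(x) over F_11: 2x^2 + 4x = (2)·(x^2 + 4x + 8) + (7x + 6). Hence a·b ≡ 7x + 6 (mod f). (F_11[x]/(f) is a field with 11^2 = 121 elements since f is irreducible of degree 2.)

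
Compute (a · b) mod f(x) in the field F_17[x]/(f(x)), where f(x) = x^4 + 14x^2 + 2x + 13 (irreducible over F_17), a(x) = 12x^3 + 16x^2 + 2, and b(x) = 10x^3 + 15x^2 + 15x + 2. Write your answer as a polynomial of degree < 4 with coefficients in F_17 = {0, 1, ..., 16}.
a · b ≡ 10x^3 + 9x^2 + 13 (mod f(x))

Multiply in F_17[x]: a(x)·b(x) = (12x^3 + 16x^2 + 2)·(10x^3 + 15x^2 + 15x + 2) = x^6 + 12x^4 + 12x^3 + 11x^2 + 13x + 4. This has degree ≥ 4, so divide by f(x) over F_17: x^6 + 12x^4 + 12x^3 + 11x^2 + 13x + 4 = (x^2 + 15)·(x^4 + 14x^2 + 2x + 13) + (10x^3 + 9x^2 + 13). Hence a·b ≡ 10x^3 + 9x^2 + 13 (mod f). (F_17[x]/(f) is a field with 17^4 = 83521 elements since f is irreducible of degree 4.)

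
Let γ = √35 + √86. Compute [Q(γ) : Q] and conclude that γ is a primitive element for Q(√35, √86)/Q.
[Q(γ) : Q] = 4 (equivalently, Q(γ) = Q(√35, √86))

Obviously Q(γ) ⊆ Q(√35, √86), and [Q(√35, √86):Q] = 4 (since 35, 86 are distinct squarefree integers > 1 with 3010 not a perfect square). To show equality we compute the minimal polynomial of γ. From γ = √35 + √86: γ^2 = 35 + 2√(3010) + 86 = 121 + 2√(3010), so γ^2 - 121 = 2√(3010); squaring, (γ^2 - 121)^2 = 4·3010, i.e. γ^4 - 242γ^2 + 14641 - 12040 = 0, i.e. γ^4 - 242γ^2 + 2601 = 0. So γ is a root of x^4 - 242x^2 + 2601. This polynomial is irreducible over Q: it has no rational root (each ±√35 ± √86 is irrational), and any factorization into two quadratics over Q would force √(3010) ∈ Q (pairing opposite roots) or √35, √86 ∈ Q (other pairings), all impossible. Hence [Q(γ):Q] = 4 = [Q(√35, √86):Q], so Q(γ) = Q(√35, √86).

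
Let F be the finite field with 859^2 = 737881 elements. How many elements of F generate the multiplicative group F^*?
There are φ(737880) = 161280 primitive elements

F_q^* is cyclic of order q - 1 = 737880. A cyclic group of order m has exactly φ(m) generators. Here m = 737880 = 2^3 · 3 · 5 · 11 · 13 · 43, so the number of primitive elements is φ(737880) = 161280.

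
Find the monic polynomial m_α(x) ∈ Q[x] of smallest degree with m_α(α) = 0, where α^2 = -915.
m_α(x) = x^2 + 915

α satisfies α^2 + 915 = 0, so x^2 + 915 annihilates α. Since d = -915 is squarefree and ≠ 1, it is not a perfect square in Q, so x^2 + 915 has no rational root and is therefore irreducible over Q (a degree-2 polynomial over a field is irreducible iff it has no root). Hence m_α(x) = x^2 + 915.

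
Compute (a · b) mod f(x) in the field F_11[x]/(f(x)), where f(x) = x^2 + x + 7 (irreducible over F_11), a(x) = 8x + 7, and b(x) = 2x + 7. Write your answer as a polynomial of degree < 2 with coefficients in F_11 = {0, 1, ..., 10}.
a · b ≡ 10x + 3 (mod f(x))

Multiply in F_11[x]: a(x)·b(x) = (8x + 7)·(2x + 7) = 5x^2 + 4x + 5. This has degree ≥ 2, so divide by f(x) over F_11: 5x^2 + 4x + 5 = (5)·(x^2 + x + 7) + (10x + 3). Hence a·b ≡ 10x + 3 (mod f). (F_11[x]/(f) is a field with 11^2 = 121 elements since f is irreducible of degree 2.)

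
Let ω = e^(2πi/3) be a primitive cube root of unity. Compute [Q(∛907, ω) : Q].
[Q(∛907, ω) : Q] = 6

[Q(∛907):Q] = 3 (min poly x^3 - 907, irreducible since 907 is not a perfect cube). [Q(ω):Q] = 2 (min poly x^2 + x + 1). Since Q(∛907) ⊂ R and ω ∉ R, we have ω ∉ Q(∛907), so x^2 + x + 1 remains irreducible over Q(∛907) and [Q(∛907, ω) : Q(∛907)] = 2. By the tower law, [Q(∛907, ω) : Q] = 3 · 2 = 6. (In fact Q(∛907, ω) is the splitting field of x^3 - 907 over Q.)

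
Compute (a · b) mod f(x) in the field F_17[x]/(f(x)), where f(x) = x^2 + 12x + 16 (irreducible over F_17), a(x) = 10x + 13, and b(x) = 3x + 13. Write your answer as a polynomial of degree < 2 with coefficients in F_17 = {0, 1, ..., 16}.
a · b ≡ 13x + 12 (mod f(x))

Multiply in F_17[x]: a(x)·b(x) = (10x + 13)·(3x + 13) = 13x^2 + 16x + 16. This has degree ≥ 2, so divide by f(x) over F_17: 13x^2 + 16x + 16 = (13)·(x^2 + 12x + 16) + (13x + 12). Hence a·b ≡ 13x + 12 (mod f). (F_17[x]/(f) is a field with 17^2 = 289 elements since f is irreducible of degree 2.)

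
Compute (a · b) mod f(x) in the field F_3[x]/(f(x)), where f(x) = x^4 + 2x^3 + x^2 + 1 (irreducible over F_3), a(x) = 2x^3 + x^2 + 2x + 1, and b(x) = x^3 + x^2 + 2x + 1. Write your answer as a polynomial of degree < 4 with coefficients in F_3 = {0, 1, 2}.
a · b ≡ 2x (mod f(x))

Multiply in F_3[x]: a(x)·b(x) = (2x^3 + x^2 + 2x + 1)·(x^3 + x^2 + 2x + 1) = 2x^6 + x^4 + x^3 + x + 1. This has degree ≥ 4, so divide by f(x) over F_3: 2x^6 + x^4 + x^3 + x + 1 = (2x^2 + 2x + 1)·(x^4 + 2x^3 + x^2 + 1) + (2x). Hence a·b ≡ 2x (mod f). (F_3[x]/(f) is a field with 3^4 = 81 elements since f is irreducible of degree 4.)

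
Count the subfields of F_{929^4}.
F_{929^4} has 3 subfields

The subfields of F_{p^n} are exactly the fields F_{p^d} for d | n (each is the fixed field of the unique index-d subgroup of Gal(F_{p^n}/F_p) ≅ Z/nZ). The divisors of n = 4 are {1, 2, 4}, giving 3 subfields: F_{929^1}, F_{929^2}, F_{929^4}.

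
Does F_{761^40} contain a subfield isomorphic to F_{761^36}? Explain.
No: F_{761^36} is not a subfield of F_{761^40}

F_{p^m} embeds in F_{p^n} iff m | n. Here 36 ∤ 40 (since 40 = 1·36 + 4 with remainder 4 ≠ 0), so F_{761^36} is not a subfield of F_{761^40}. Equivalently: if it were, the tower law would give 36 = [F_{761^36}:F_761] dividing [F_{761^40}:F_761] = 40, contradiction.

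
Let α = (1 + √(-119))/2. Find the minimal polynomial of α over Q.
m_α(x) = x^2 - x + 30

From 2α - 1 = √(-119), squaring gives (2α - 1)^2 = -119, i.e. 4α^2 - 4α + 1 = -119, so α^2 - α + (1 + 119)/4 = 0. Since -119 ≡ 1 (mod 4), (1 + 119)/4 = 30 ∈ Z. The polynomial x^2 - x + 30 has discriminant 1 - 4·(30) = -119, which is not a perfect square in Q (d = -119 is squarefree and ≠ 1), so x^2 - x + 30 is irreducible over Q. It is the minimal polynomial of α.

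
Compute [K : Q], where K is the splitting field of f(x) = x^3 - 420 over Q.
[K : Q] = 6

The roots of x^3 - 420 are ∛420, ω∛420, ω^2∛420 where ω = e^(2πi/3) is a primitive cube root of unity, so K = Q(∛420, ω). Now [Q(∛420):Q] = 3 (since 420 is not a perfect cube, x^3 - 420 is irreducible) and [Q(ω):Q] = 2. Both 2 and 3 divide [K:Q], and [K:Q] ≤ 3·2 = 6, so [K:Q] = 6. (Equivalently: Q(∛420) ⊂ R but ω ∉ R, so [K : Q(∛420)] = 2.)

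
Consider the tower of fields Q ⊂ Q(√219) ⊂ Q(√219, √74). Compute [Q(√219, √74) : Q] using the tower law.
[Q(√219, √74) : Q] = 4

[Q(√219):Q] = 2 (min poly x^2 - 219, irreducible since 219 is squarefree > 1). For the top step, suppose √74 ∈ Q(√219), say √74 = c + d√219 with c, d ∈ Q. Squaring: 74 = c^2 + 219d^2 + 2cd√219. Since √219 ∉ Q this forces 2cd = 0. If d = 0 then √74 = c ∈ Q, contradicting 74 squarefree > 1. If c = 0 then 74 = 219d^2, so 219·74 = (219d)^2 is a perfect square in Q — but 219·74 = 16206 is not a perfect square (since 219 and 74 are distinct squarefree integers). Contradiction. Hence √74 ∉ Q(√219), so x^2 - 74 stays irreducible over Q(√219) and [Q(√219, √74) : Q(√219)] = 2. By the tower law, [Q(√219, √74) : Q] = 2 · 2 = 4.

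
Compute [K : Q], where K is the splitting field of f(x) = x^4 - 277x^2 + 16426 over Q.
[K : Q] = 4

Solving the quadratic in x^2: x^2 = (277 ± √(277^2 - 4·16426))/2 = (277 ± √11025)/2 = (277 ± 105)/2, giving x^2 = 191 or x^2 = 86. So f(x) = (x^2 - 191)(x^2 - 86) and the roots of f are ±√191, ±√86. Hence the splitting field is K = Q(√191, √86). Since 191 and 86 are distinct squarefree integers > 1, their product 16426 is not a perfect square, so √86 ∉ Q(√191). By the tower law [K:Q] = [Q(√191,√86):Q(√191)] · [Q(√191):Q] = 2 · 2 = 4.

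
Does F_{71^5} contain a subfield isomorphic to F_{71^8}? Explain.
No: F_{71^8} is not a subfield of F_{71^5}

F_{p^m} embeds in F_{p^n} iff m | n. Here 8 ∤ 5 (since 5 = 0·8 + 5 with remainder 5 ≠ 0), so F_{71^8} is not a subfield of F_{71^5}. Equivalently: if it were, the tower law would give 8 = [F_{71^8}:F_71] dividing [F_{71^5}:F_71] = 5, contradiction.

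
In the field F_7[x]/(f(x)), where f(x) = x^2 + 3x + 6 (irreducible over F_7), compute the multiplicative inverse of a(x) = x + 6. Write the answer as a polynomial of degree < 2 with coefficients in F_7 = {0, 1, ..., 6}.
a(x)^(-1) ≡ 2x + 1 (mod f(x))

Since f is irreducible over F_7, F_7[x]/(f) is a field and a(x) ≠ 0 has an inverse. Apply the extended Euclidean algorithm to f(x) and a(x) in F_7[x]: f(x) = (x + 4)·a(x) + (3). The last nonzero remainder is the constant 3 = gcd(f, a) in F_7. Back-substituting through the division chain expresses 3 = s(x)·a(x) + t(x)·f(x) with s(x) ≡ 6x + 3 (mod f), so (6x + 3)·a(x) ≡ 3 (mod f). Multiplying by 3^(-1) ≡ 5 in F_7 gives a(x)^(-1) ≡ 5·(6x + 3) ≡ 2x + 1 (mod f). Check: (x + 6)·(2x + 1) = 2x^2 + 6x + 6 ≡ 1 (mod x^2 + 3x + 6).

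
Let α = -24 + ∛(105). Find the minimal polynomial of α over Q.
m_α(x) = x^3 + 72x^2 + 1728x + 13719

Set β = α + 24 = ∛(105), so β^3 = 105. Then (α + 24)^3 - 105 = 0, i.e. α is a root of g(x) = (x + 24)^3 - 105 = x^3 + 72x^2 + 1728x + 13719. Since g(x) = h(x + 24) where h(x) = x^3 - 105, and h is irreducible over Q (because 105 is not a perfect cube, so h has no rational root, and a monic cubic with no rational root is irreducible), g is also irreducible (irreducibility is preserved under the substitution x → x + 24). Hence m_α(x) = x^3 + 72x^2 + 1728x + 13719.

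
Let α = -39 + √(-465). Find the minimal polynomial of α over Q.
m_α(x) = x^2 + 78x + 1986

From α + 39 = √(-465), squaring gives (α + 39)^2 = -465, i.e. α^2 + 78α + 1521 = -465, so α^2 + 78α + 1986 = 0. The discriminant of x^2 + 78x + 1986 is (78)^2 - 4·(1986) = 6084 - 7944 = -1860, and 4·(-465) is not a perfect square in Q since -465 is squarefree and ≠ 1. Hence x^2 + 78x + 1986 is irreducible over Q and is the minimal polynomial of α.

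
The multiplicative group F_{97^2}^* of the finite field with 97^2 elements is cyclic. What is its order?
|F_{97^2}^*| = 9408

F_{97^2} has 97^2 = 9409 elements; its multiplicative group consists of all nonzero elements, so |F_{97^2}^*| = 9409 - 1 = 9408. (It is cyclic since any finite subgroup of the multiplicative group of a field is cyclic.)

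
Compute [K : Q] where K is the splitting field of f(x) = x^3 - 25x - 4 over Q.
[K : Q] = 6

By the rational root test, any rational root of the monic integer polynomial f(x) = x^3 - 25x - 4 must be an integer dividing the constant term -4, i.e. one of ±{1, 2, 4}. Evaluating: f(1) = -28, f(-1) = 20, f(2) = -46, f(-2) = 38, f(4) = -40, f(-4) = 32; none is 0, so f has no rational root and is therefore irreducible over Q (a cubic with no linear factor over a field is irreducible). For an irreducible cubic, the Galois group is A_3 or S_3 according as the discriminant disc(f) = -4a^3 - 27b^2 = -4·(-25)^3 - 27·(-4)^2 = 62068 is or is not a square in Q. Here disc(f) = 62068 is not a perfect square in Q, so the Galois group of f over Q is not contained in A_3 and must be all of S_3. The splitting field has degree |S_3| = 6 over Q, so [K : Q] = 6.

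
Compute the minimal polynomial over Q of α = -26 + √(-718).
m_α(x) = x^2 + 52x + 1394

From α + 26 = √(-718), squaring gives (α + 26)^2 = -718, i.e. α^2 + 52α + 676 = -718, so α^2 + 52α + 1394 = 0. The discriminant of x^2 + 52x + 1394 is (52)^2 - 4·(1394) = 2704 - 5576 = -2872, and 4·(-718) is not a perfect square in Q since -718 is squarefree and ≠ 1. Hence x^2 + 52x + 1394 is irreducible over Q and is the minimal polynomial of α.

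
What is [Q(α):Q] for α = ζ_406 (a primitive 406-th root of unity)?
[Q(α):Q] = 168

The minimal polynomial of ζ_406 over Q is the 406-th cyclotomic polynomial Φ_406(x), which is irreducible over Q and has degree φ(406) = 168. Hence [Q(α):Q] = φ(406) = 168.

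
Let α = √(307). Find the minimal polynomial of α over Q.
m_α(x) = x^2 - 307

α satisfies α^2 - 307 = 0, so x^2 - 307 annihilates α. Since d = 307 is squarefree and ≠ 1, it is not a perfect square in Q, so x^2 - 307 has no rational root and is therefore irreducible over Q (a degree-2 polynomial over a field is irreducible iff it has no root). Hence m_α(x) = x^2 - 307.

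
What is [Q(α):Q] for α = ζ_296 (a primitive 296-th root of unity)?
[Q(α):Q] = 144

The minimal polynomial of ζ_296 over Q is the 296-th cyclotomic polynomial Φ_296(x), which is irreducible over Q and has degree φ(296) = 144. Hence [Q(α):Q] = φ(296) = 144.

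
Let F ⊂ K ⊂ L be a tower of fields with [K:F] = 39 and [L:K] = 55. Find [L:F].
[L:F] = 2145

The tower law says that for any tower of field extensions F ⊂ K ⊂ L with finite degrees, [L:F] = [L:K] · [K:F]. Here this gives [L:F] = 55 · 39 = 2145.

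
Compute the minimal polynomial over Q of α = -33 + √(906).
m_α(x) = x^2 + 66x + 183

From α + 33 = √(906), squaring gives (α + 33)^2 = 906, i.e. α^2 + 66α + 1089 = 906, so α^2 + 66α + 183 = 0. The discriminant of x^2 + 66x + 183 is (66)^2 - 4·(183) = 4356 - 732 = 3624, and 4·(906) is not a perfect square in Q since 906 is squarefree and ≠ 1. Hence x^2 + 66x + 183 is irreducible over Q and is the minimal polynomial of α.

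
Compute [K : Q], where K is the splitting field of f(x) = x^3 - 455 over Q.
[K : Q] = 6

The roots of x^3 - 455 are ∛455, ω∛455, ω^2∛455 where ω = e^(2πi/3) is a primitive cube root of unity, so K = Q(∛455, ω). Now [Q(∛455):Q] = 3 (since 455 is not a perfect cube, x^3 - 455 is irreducible) and [Q(ω):Q] = 2. Both 2 and 3 divide [K:Q], and [K:Q] ≤ 3·2 = 6, so [K:Q] = 6. (Equivalently: Q(∛455) ⊂ R but ω ∉ R, so [K : Q(∛455)] = 2.)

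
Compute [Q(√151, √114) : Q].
[Q(√151, √114) : Q] = 4

[Q(√151):Q] = 2 (min poly x^2 - 151, irreducible since 151 is squarefree > 1). For the top step, suppose √114 ∈ Q(√151), say √114 = c + d√151 with c, d ∈ Q. Squaring: 114 = c^2 + 151d^2 + 2cd√151. Since √151 ∉ Q this forces 2cd = 0. If d = 0 then √114 = c ∈ Q, contradicting 114 squarefree > 1. If c = 0 then 114 = 151d^2, so 151·114 = (151d)^2 is a perfect square in Q — but 151·114 = 17214 is not a perfect square (since 151 and 114 are distinct squarefree integers). Contradiction. Hence √114 ∉ Q(√151), so x^2 - 114 stays irreducible over Q(√151) and [Q(√151, √114) : Q(√151)] = 2. By the tower law, [Q(√151, √114) : Q] = 2 · 2 = 4.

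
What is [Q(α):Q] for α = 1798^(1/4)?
[Q(α):Q] = 4

α is a root of x^4 - 1798. By Eisenstein's criterion at the prime p = 2 (which divides the constant term 1798 but p^2 = 4 does not, since 1798 is squarefree), x^4 - 1798 is irreducible over Q. Hence [Q(α):Q] = 4.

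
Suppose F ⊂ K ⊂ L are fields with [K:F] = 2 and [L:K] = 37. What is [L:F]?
[L:F] = 74

The tower law says that for any tower of field extensions F ⊂ K ⊂ L with finite degrees, [L:F] = [L:K] · [K:F]. Here this gives [L:F] = 37 · 2 = 74.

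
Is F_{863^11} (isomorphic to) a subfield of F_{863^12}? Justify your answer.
No: F_{863^11} is not a subfield of F_{863^12}

F_{p^m} embeds in F_{p^n} iff m | n. Here 11 ∤ 12 (since 12 = 1·11 + 1 with remainder 1 ≠ 0), so F_{863^11} is not a subfield of F_{863^12}. Equivalently: if it were, the tower law would give 11 = [F_{863^11}:F_863] dividing [F_{863^12}:F_863] = 12, contradiction.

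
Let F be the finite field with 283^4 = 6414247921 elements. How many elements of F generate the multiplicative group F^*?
There are φ(6414247920) = 1650288640 primitive elements

F_q^* is cyclic of order q - 1 = 6414247920. A cyclic group of order m has exactly φ(m) generators. Here m = 6414247920 = 2^4 · 3 · 5 · 47 · 71 · 8009, so the number of primitive elements is φ(6414247920) = 1650288640.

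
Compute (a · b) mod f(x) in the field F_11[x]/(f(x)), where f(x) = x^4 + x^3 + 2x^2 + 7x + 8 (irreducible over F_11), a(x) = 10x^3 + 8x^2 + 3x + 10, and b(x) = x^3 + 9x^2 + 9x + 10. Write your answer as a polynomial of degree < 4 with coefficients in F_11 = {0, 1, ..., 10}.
a · b ≡ 5x^3 + 3x^2 + 7x + 7 (mod f(x))

Multiply in F_11[x]: a(x)·b(x) = (10x^3 + 8x^2 + 3x + 10)·(x^3 + 9x^2 + 9x + 10) = 10x^6 + 10x^5 + 10x^2 + 10x + 1. This has degree ≥ 4, so divide by f(x) over F_11: 10x^6 + 10x^5 + 10x^2 + 10x + 1 = (10x^2 + 2)·(x^4 + x^3 + 2x^2 + 7x + 8) + (5x^3 + 3x^2 + 7x + 7). Hence a·b ≡ 5x^3 + 3x^2 + 7x + 7 (mod f). (F_11[x]/(f) is a field with 11^4 = 14641 elements since f is irreducible of degree 4.)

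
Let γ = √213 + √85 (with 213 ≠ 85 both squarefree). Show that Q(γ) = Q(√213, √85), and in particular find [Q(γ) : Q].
[Q(γ) : Q] = 4 (equivalently, Q(γ) = Q(√213, √85))

Obviously Q(γ) ⊆ Q(√213, √85), and [Q(√213, √85):Q] = 4 (since 213, 85 are distinct squarefree integers > 1 with 18105 not a perfect square). To show equality we compute the minimal polynomial of γ. From γ = √213 + √85: γ^2 = 213 + 2√(18105) + 85 = 298 + 2√(18105), so γ^2 - 298 = 2√(18105); squaring, (γ^2 - 298)^2 = 4·18105, i.e. γ^4 - 596γ^2 + 88804 - 72420 = 0, i.e. γ^4 - 596γ^2 + 16384 = 0. So γ is a root of x^4 - 596x^2 + 16384. This polynomial is irreducible over Q: it has no rational root (each ±√213 ± √85 is irrational), and any factorization into two quadratics over Q would force √(18105) ∈ Q (pairing opposite roots) or √213, √85 ∈ Q (other pairings), all impossible. Hence [Q(γ):Q] = 4 = [Q(√213, √85):Q], so Q(γ) = Q(√213, √85).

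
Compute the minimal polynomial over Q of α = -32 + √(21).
m_α(x) = x^2 + 64x + 1003

From α + 32 = √(21), squaring gives (α + 32)^2 = 21, i.e. α^2 + 64α + 1024 = 21, so α^2 + 64α + 1003 = 0. The discriminant of x^2 + 64x + 1003 is (64)^2 - 4·(1003) = 4096 - 4012 = 84, and 4·(21) is not a perfect square in Q since 21 is squarefree and ≠ 1. Hence x^2 + 64x + 1003 is irreducible over Q and is the minimal polynomial of α.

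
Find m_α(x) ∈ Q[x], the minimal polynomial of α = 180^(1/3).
m_α(x) = x^3 - 180

α satisfies α^3 = 180, so x^3 - 180 annihilates α. By the rational root test, a rational root p/q (in lowest terms) of x^3 - 180 would satisfy p^3 = 180 q^3, forcing q = 1 and p^3 = 180; but 180 is not a perfect cube, contradiction. A monic cubic over Q with no rational root is irreducible (any nontrivial factorization would include a linear factor). Hence x^3 - 180 is the minimal polynomial of α, and in particular [Q(α):Q] = 3.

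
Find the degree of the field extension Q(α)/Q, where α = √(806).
[Q(α):Q] = 2

[Q(α):Q] equals the degree of the minimal polynomial of α. Here α^2 = 806 and x^2 - 806 is irreducible (d = 806 is squarefree, ≠ 1, hence not a square), so deg(m_α) = 2. Thus [Q(α):Q] = 2.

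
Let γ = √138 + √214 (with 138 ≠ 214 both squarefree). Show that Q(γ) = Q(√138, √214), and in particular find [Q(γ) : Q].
[Q(γ) : Q] = 4 (equivalently, Q(γ) = Q(√138, √214))

Obviously Q(γ) ⊆ Q(√138, √214), and [Q(√138, √214):Q] = 4 (since 138, 214 are distinct squarefree integers > 1 with 29532 not a perfect square). To show equality we compute the minimal polynomial of γ. From γ = √138 + √214: γ^2 = 138 + 2√(29532) + 214 = 352 + 2√(29532), so γ^2 - 352 = 2√(29532); squaring, (γ^2 - 352)^2 = 4·29532, i.e. γ^4 - 704γ^2 + 123904 - 118128 = 0, i.e. γ^4 - 704γ^2 + 5776 = 0. So γ is a root of x^4 - 704x^2 + 5776. This polynomial is irreducible over Q: it has no rational root (each ±√138 ± √214 is irrational), and any factorization into two quadratics over Q would force √(29532) ∈ Q (pairing opposite roots) or √138, √214 ∈ Q (other pairings), all impossible. Hence [Q(γ):Q] = 4 = [Q(√138, √214):Q], so Q(γ) = Q(√138, √214).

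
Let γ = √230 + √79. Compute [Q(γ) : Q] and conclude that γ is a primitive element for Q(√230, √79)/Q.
[Q(γ) : Q] = 4 (equivalently, Q(γ) = Q(√230, √79))

Obviously Q(γ) ⊆ Q(√230, √79), and [Q(√230, √79):Q] = 4 (since 230, 79 are distinct squarefree integers > 1 with 18170 not a perfect square). To show equality we compute the minimal polynomial of γ. From γ = √230 + √79: γ^2 = 230 + 2√(18170) + 79 = 309 + 2√(18170), so γ^2 - 309 = 2√(18170); squaring, (γ^2 - 309)^2 = 4·18170, i.e. γ^4 - 618γ^2 + 95481 - 72680 = 0, i.e. γ^4 - 618γ^2 + 22801 = 0. So γ is a root of x^4 - 618x^2 + 22801. This polynomial is irreducible over Q: it has no rational root (each ±√230 ± √79 is irrational), and any factorization into two quadratics over Q would force √(18170) ∈ Q (pairing opposite roots) or √230, √79 ∈ Q (other pairings), all impossible. Hence [Q(γ):Q] = 4 = [Q(√230, √79):Q], so Q(γ) = Q(√230, √79).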